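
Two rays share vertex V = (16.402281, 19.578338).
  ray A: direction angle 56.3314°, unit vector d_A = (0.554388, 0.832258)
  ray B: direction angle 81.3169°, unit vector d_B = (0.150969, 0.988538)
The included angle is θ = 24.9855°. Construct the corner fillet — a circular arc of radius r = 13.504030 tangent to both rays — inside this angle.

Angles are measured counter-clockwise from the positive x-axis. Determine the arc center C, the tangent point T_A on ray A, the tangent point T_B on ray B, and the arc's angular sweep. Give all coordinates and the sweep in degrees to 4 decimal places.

center=(38.9530,77.7903) T_A=(50.1918,70.3038) T_B=(25.6037,79.8290) sweep=155.0145

bisector direction at 68.8242° = (0.361232,0.932476)
center distance |VC| = r/sin(θ/2) = 13.504030/sin(12.4927°) = 62.427307
C = V + |VC|·bis = (38.9530,77.7903)
T_A = V + ((C−V)·d_A)·d_A = V + 60.9492·d_A = (50.1918,70.3038)
T_B = V + ((C−V)·d_B)·d_B = V + 60.9492·d_B = (25.6037,79.8290)
sweep = 180° − θ = 155.0145°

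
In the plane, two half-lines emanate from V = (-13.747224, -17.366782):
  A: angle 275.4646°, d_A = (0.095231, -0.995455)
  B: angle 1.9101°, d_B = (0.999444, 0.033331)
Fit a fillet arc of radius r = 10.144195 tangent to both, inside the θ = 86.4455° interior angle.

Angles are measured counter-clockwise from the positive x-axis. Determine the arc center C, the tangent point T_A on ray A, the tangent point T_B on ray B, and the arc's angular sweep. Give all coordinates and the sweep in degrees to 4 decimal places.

bisector direction at 318.6874° = (0.751118,-0.660168)
center distance |VC| = r/sin(θ/2) = 10.144195/sin(43.2227°) = 14.812579
C = V + |VC|·bis = (-2.6212,-27.1456)
T_A = V + ((C−V)·d_A)·d_A = V + 10.7939·d_A = (-12.7193,-28.1116)
T_B = V + ((C−V)·d_B)·d_B = V + 10.7939·d_B = (-2.9593,-17.0070)
sweep = 180° − θ = 93.5545°

center=(-2.6212,-27.1456) T_A=(-12.7193,-28.1116) T_B=(-2.9593,-17.0070) sweep=93.5545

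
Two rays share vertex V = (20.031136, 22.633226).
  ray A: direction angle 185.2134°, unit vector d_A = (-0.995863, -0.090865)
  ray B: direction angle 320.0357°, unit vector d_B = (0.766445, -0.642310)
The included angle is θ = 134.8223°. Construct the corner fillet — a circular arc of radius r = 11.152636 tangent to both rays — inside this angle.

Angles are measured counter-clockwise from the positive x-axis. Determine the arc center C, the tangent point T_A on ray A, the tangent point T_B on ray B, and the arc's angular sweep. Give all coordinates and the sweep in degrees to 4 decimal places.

bisector direction at 252.6246° = (-0.298632,-0.954368)
center distance |VC| = r/sin(θ/2) = 11.152636/sin(67.4112°) = 12.079300
C = V + |VC|·bis = (16.4239,11.1051)
T_A = V + ((C−V)·d_A)·d_A = V + 4.6398·d_A = (15.4105,22.2116)
T_B = V + ((C−V)·d_B)·d_B = V + 4.6398·d_B = (23.5873,19.6530)
sweep = 180° − θ = 45.1777°

center=(16.4239,11.1051) T_A=(15.4105,22.2116) T_B=(23.5873,19.6530) sweep=45.1777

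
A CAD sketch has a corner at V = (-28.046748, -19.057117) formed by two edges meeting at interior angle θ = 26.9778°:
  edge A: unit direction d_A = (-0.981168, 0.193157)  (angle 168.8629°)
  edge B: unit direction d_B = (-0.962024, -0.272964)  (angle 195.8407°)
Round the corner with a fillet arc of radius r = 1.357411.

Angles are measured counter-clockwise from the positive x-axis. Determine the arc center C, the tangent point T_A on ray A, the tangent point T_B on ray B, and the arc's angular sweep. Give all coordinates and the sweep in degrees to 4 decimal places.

bisector direction at 182.3518° = (-0.999158,-0.041035)
center distance |VC| = r/sin(θ/2) = 1.357411/sin(13.4889°) = 5.819380
C = V + |VC|·bis = (-33.8612,-19.2959)
T_A = V + ((C−V)·d_A)·d_A = V + 5.6589·d_A = (-33.5990,-17.9641)
T_B = V + ((C−V)·d_B)·d_B = V + 5.6589·d_B = (-33.4907,-20.6018)
sweep = 180° − θ = 153.0222°

center=(-33.8612,-19.2959) T_A=(-33.5990,-17.9641) T_B=(-33.4907,-20.6018) sweep=153.0222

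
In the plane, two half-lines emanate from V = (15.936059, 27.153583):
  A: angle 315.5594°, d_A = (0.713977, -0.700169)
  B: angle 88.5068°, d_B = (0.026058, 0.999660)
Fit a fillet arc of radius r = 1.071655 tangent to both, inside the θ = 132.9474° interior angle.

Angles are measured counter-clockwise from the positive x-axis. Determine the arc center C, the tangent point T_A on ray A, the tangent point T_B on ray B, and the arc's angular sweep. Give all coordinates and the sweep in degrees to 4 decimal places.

bisector direction at 22.0331° = (0.926967,0.375142)
center distance |VC| = r/sin(θ/2) = 1.071655/sin(66.4737°) = 1.168810
C = V + |VC|·bis = (17.0195,27.5921)
T_A = V + ((C−V)·d_A)·d_A = V + 0.4666·d_A = (16.2692,26.8269)
T_B = V + ((C−V)·d_B)·d_B = V + 0.4666·d_B = (15.9482,27.6200)
sweep = 180° − θ = 47.0526°

center=(17.0195,27.5921) T_A=(16.2692,26.8269) T_B=(15.9482,27.6200) sweep=47.0526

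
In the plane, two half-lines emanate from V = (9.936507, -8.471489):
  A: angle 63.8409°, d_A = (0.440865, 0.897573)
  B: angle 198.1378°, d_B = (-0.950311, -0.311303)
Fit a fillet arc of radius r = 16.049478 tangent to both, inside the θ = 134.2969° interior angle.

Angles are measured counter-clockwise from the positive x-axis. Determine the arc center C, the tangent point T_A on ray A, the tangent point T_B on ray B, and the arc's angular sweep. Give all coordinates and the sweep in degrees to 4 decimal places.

bisector direction at 130.9894° = (-0.655919,0.754832)
center distance |VC| = r/sin(θ/2) = 16.049478/sin(67.1484°) = 17.416421
C = V + |VC|·bis = (-1.4872,4.6750)
T_A = V + ((C−V)·d_A)·d_A = V + 6.7636·d_A = (12.9183,-2.4007)
T_B = V + ((C−V)·d_B)·d_B = V + 6.7636·d_B = (3.5090,-10.5770)
sweep = 180° − θ = 45.7031°

center=(-1.4872,4.6750) T_A=(12.9183,-2.4007) T_B=(3.5090,-10.5770) sweep=45.7031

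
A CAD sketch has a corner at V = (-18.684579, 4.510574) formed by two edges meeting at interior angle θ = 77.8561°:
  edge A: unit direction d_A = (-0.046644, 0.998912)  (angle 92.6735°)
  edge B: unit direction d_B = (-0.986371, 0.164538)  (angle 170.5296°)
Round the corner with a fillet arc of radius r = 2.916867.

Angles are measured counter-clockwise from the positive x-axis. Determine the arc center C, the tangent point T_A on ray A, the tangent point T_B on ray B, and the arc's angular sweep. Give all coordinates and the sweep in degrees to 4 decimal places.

center=(-21.7667,7.9819) T_A=(-18.8530,8.1179) T_B=(-22.2467,5.1048) sweep=102.1439

bisector direction at 131.6016° = (-0.663946,0.747780)
center distance |VC| = r/sin(θ/2) = 2.916867/sin(38.9280°) = 4.642150
C = V + |VC|·bis = (-21.7667,7.9819)
T_A = V + ((C−V)·d_A)·d_A = V + 3.6113·d_A = (-18.8530,8.1179)
T_B = V + ((C−V)·d_B)·d_B = V + 3.6113·d_B = (-22.2467,5.1048)
sweep = 180° − θ = 102.1439°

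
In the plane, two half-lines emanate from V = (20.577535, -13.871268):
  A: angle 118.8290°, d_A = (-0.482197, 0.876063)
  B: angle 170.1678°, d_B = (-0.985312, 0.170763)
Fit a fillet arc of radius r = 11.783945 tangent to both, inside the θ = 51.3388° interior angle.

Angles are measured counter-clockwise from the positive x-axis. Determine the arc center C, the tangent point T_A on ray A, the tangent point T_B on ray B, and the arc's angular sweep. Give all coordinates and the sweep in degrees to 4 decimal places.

bisector direction at 144.4984° = (-0.814099,0.580726)
center distance |VC| = r/sin(θ/2) = 11.783945/sin(25.6694°) = 27.203484
C = V + |VC|·bis = (-1.5688,1.9265)
T_A = V + ((C−V)·d_A)·d_A = V + 24.5187·d_A = (8.7547,7.6087)
T_B = V + ((C−V)·d_B)·d_B = V + 24.5187·d_B = (-3.5811,-9.6844)
sweep = 180° − θ = 128.6612°

center=(-1.5688,1.9265) T_A=(8.7547,7.6087) T_B=(-3.5811,-9.6844) sweep=128.6612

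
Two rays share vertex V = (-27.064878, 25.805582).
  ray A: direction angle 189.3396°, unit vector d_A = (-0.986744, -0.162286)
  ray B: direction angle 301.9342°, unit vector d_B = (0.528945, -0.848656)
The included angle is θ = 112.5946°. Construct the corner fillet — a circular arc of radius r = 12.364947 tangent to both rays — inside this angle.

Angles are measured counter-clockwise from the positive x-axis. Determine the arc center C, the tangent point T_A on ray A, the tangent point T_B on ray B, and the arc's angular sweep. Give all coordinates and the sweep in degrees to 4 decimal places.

bisector direction at 245.6369° = (-0.412518,-0.910950)
center distance |VC| = r/sin(θ/2) = 12.364947/sin(56.2973°) = 14.863002
C = V + |VC|·bis = (-33.1961,12.2661)
T_A = V + ((C−V)·d_A)·d_A = V + 8.2472·d_A = (-35.2028,24.4672)
T_B = V + ((C−V)·d_B)·d_B = V + 8.2472·d_B = (-22.7025,18.8065)
sweep = 180° − θ = 67.4054°

center=(-33.1961,12.2661) T_A=(-35.2028,24.4672) T_B=(-22.7025,18.8065) sweep=67.4054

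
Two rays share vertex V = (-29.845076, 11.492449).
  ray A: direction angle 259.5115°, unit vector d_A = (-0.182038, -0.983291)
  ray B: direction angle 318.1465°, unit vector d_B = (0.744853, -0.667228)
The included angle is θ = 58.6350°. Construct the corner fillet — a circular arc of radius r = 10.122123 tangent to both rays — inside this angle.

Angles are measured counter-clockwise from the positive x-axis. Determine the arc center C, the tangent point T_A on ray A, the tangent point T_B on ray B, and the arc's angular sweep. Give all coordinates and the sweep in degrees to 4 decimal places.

bisector direction at 288.8290° = (0.322745,-0.946486)
center distance |VC| = r/sin(θ/2) = 10.122123/sin(29.3175°) = 20.672211
C = V + |VC|·bis = (-23.1732,-8.0735)
T_A = V + ((C−V)·d_A)·d_A = V + 18.0245·d_A = (-33.1262,-6.2309)
T_B = V + ((C−V)·d_B)·d_B = V + 18.0245·d_B = (-16.4195,-0.5340)
sweep = 180° − θ = 121.3650°

center=(-23.1732,-8.0735) T_A=(-33.1262,-6.2309) T_B=(-16.4195,-0.5340) sweep=121.3650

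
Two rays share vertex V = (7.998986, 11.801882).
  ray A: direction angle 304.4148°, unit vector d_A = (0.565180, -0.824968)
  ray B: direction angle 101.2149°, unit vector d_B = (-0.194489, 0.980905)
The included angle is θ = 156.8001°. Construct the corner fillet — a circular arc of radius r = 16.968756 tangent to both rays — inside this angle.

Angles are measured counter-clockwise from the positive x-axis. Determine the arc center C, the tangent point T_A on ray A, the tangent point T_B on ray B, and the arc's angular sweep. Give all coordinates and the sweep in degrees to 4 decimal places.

center=(23.9663,18.5188) T_A=(9.9676,8.9284) T_B=(7.3215,15.2185) sweep=23.1999

bisector direction at 22.8149° = (0.921763,0.387755)
center distance |VC| = r/sin(θ/2) = 16.968756/sin(78.4000°) = 17.322562
C = V + |VC|·bis = (23.9663,18.5188)
T_A = V + ((C−V)·d_A)·d_A = V + 3.4832·d_A = (9.9676,8.9284)
T_B = V + ((C−V)·d_B)·d_B = V + 3.4832·d_B = (7.3215,15.2185)
sweep = 180° − θ = 23.1999°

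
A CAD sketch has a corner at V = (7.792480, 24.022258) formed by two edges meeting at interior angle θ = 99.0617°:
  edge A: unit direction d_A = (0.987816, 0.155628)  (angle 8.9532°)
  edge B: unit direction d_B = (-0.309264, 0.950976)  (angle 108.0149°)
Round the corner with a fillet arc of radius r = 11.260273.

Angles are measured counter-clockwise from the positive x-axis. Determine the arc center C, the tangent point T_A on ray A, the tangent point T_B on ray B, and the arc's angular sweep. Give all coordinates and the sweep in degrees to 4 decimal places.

bisector direction at 58.4840° = (0.522736,0.852495)
center distance |VC| = r/sin(θ/2) = 11.260273/sin(49.5309°) = 14.801434
C = V + |VC|·bis = (15.5297,36.6404)
T_A = V + ((C−V)·d_A)·d_A = V + 9.6067·d_A = (17.2821,25.5173)
T_B = V + ((C−V)·d_B)·d_B = V + 9.6067·d_B = (4.8215,33.1580)
sweep = 180° − θ = 80.9383°

center=(15.5297,36.6404) T_A=(17.2821,25.5173) T_B=(4.8215,33.1580) sweep=80.9383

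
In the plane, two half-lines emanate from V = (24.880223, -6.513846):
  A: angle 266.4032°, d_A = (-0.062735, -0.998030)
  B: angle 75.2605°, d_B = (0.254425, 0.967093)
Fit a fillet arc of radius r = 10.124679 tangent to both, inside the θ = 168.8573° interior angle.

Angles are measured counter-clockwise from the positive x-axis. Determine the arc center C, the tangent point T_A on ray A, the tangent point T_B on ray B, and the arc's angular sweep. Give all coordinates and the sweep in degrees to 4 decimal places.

center=(34.9230,-8.1347) T_A=(24.8183,-7.4995) T_B=(25.1315,-5.5587) sweep=11.1427

bisector direction at 350.8319° = (0.987225,-0.159332)
center distance |VC| = r/sin(θ/2) = 10.124679/sin(84.4287°) = 10.172734
C = V + |VC|·bis = (34.9230,-8.1347)
T_A = V + ((C−V)·d_A)·d_A = V + 0.9876·d_A = (24.8183,-7.4995)
T_B = V + ((C−V)·d_B)·d_B = V + 0.9876·d_B = (25.1315,-5.5587)
sweep = 180° − θ = 11.1427°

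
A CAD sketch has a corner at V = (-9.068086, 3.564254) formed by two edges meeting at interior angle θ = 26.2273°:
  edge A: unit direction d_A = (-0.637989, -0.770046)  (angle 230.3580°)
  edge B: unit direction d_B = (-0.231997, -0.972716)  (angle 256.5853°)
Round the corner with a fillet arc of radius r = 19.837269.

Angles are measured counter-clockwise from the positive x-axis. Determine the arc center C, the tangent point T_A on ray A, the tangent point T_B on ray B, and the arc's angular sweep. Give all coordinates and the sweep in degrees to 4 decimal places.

center=(-48.1196,-74.6639) T_A=(-63.3952,-62.0080) T_B=(-28.8235,-79.2661) sweep=153.7727

bisector direction at 243.4716° = (-0.446641,-0.894713)
center distance |VC| = r/sin(θ/2) = 19.837269/sin(13.1136°) = 87.433785
C = V + |VC|·bis = (-48.1196,-74.6639)
T_A = V + ((C−V)·d_A)·d_A = V + 85.1537·d_A = (-63.3952,-62.0080)
T_B = V + ((C−V)·d_B)·d_B = V + 85.1537·d_B = (-28.8235,-79.2661)
sweep = 180° − θ = 153.7727°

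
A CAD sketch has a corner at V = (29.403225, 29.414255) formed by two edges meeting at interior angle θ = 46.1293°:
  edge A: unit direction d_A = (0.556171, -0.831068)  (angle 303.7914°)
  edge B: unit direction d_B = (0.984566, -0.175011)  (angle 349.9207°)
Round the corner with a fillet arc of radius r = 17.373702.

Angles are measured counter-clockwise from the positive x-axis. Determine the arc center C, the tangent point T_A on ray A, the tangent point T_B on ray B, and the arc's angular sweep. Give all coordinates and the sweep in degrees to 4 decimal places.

center=(66.5347,5.1679) T_A=(52.0960,-4.4948) T_B=(69.5753,22.2735) sweep=133.8707

bisector direction at 326.8561° = (0.837300,-0.546744)
center distance |VC| = r/sin(θ/2) = 17.373702/sin(23.0647°) = 44.346741
C = V + |VC|·bis = (66.5347,5.1679)
T_A = V + ((C−V)·d_A)·d_A = V + 40.8018·d_A = (52.0960,-4.4948)
T_B = V + ((C−V)·d_B)·d_B = V + 40.8018·d_B = (69.5753,22.2735)
sweep = 180° − θ = 133.8707°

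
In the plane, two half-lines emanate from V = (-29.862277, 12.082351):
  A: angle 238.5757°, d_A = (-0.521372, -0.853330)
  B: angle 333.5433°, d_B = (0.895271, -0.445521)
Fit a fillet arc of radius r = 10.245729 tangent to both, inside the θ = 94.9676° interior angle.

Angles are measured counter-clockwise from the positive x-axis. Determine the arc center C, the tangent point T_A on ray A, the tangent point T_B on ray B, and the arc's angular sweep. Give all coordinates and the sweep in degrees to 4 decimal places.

center=(-26.0170,-1.2755) T_A=(-34.7599,4.0663) T_B=(-21.4523,7.8972) sweep=85.0324

bisector direction at 286.0595° = (0.276635,-0.960975)
center distance |VC| = r/sin(θ/2) = 10.245729/sin(47.4838°) = 13.900311
C = V + |VC|·bis = (-26.0170,-1.2755)
T_A = V + ((C−V)·d_A)·d_A = V + 9.3938·d_A = (-34.7599,4.0663)
T_B = V + ((C−V)·d_B)·d_B = V + 9.3938·d_B = (-21.4523,7.8972)
sweep = 180° − θ = 85.0324°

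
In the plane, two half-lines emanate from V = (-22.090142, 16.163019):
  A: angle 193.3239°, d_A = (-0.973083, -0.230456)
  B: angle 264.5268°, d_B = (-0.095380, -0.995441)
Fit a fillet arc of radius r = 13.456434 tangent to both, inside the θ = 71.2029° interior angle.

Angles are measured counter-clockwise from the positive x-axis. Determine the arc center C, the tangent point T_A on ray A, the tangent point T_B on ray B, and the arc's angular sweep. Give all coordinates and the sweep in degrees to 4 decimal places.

bisector direction at 228.9254° = (-0.657042,-0.753854)
center distance |VC| = r/sin(θ/2) = 13.456434/sin(35.6014°) = 23.115319
C = V + |VC|·bis = (-37.2779,-1.2626)
T_A = V + ((C−V)·d_A)·d_A = V + 18.7947·d_A = (-40.3790,11.8317)
T_B = V + ((C−V)·d_B)·d_B = V + 18.7947·d_B = (-23.8828,-2.5460)
sweep = 180° − θ = 108.7971°

center=(-37.2779,-1.2626) T_A=(-40.3790,11.8317) T_B=(-23.8828,-2.5460) sweep=108.7971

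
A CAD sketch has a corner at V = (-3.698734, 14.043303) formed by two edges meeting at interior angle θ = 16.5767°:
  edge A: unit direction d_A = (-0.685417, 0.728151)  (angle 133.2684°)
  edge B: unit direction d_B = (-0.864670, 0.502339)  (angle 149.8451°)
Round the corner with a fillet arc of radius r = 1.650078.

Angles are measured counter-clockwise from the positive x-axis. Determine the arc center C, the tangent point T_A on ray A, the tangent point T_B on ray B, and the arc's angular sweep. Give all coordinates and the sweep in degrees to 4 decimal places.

center=(-12.6640,21.1601) T_A=(-11.4624,22.2911) T_B=(-13.4929,19.7333) sweep=163.4233

bisector direction at 141.5568° = (-0.783224,0.621739)
center distance |VC| = r/sin(θ/2) = 1.650078/sin(8.2883°) = 11.446554
C = V + |VC|·bis = (-12.6640,21.1601)
T_A = V + ((C−V)·d_A)·d_A = V + 11.3270·d_A = (-11.4624,22.2911)
T_B = V + ((C−V)·d_B)·d_B = V + 11.3270·d_B = (-13.4929,19.7333)
sweep = 180° − θ = 163.4233°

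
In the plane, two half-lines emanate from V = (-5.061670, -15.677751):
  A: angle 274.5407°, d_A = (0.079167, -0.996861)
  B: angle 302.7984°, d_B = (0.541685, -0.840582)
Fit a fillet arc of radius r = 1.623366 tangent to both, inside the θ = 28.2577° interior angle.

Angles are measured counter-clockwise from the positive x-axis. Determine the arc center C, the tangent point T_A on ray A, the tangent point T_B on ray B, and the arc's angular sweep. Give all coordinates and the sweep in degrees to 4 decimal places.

bisector direction at 288.6696° = (0.320110,-0.947381)
center distance |VC| = r/sin(θ/2) = 1.623366/sin(14.1288°) = 6.650323
C = V + |VC|·bis = (-2.9328,-21.9781)
T_A = V + ((C−V)·d_A)·d_A = V + 6.4491·d_A = (-4.5511,-22.1067)
T_B = V + ((C−V)·d_B)·d_B = V + 6.4491·d_B = (-1.5683,-21.0988)
sweep = 180° − θ = 151.7423°

center=(-2.9328,-21.9781) T_A=(-4.5511,-22.1067) T_B=(-1.5683,-21.0988) sweep=151.7423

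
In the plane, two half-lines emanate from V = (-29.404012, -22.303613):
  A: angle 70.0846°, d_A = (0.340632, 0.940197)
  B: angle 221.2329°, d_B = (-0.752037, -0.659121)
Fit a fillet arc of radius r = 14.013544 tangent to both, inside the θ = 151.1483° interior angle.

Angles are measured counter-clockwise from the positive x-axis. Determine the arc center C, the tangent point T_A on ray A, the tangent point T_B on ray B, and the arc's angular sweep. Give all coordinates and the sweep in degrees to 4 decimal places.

center=(-41.3516,-14.1409) T_A=(-28.1761,-18.9144) T_B=(-32.1150,-24.6796) sweep=28.8517

bisector direction at 145.6587° = (-0.825692,0.564121)
center distance |VC| = r/sin(θ/2) = 14.013544/sin(75.5742°) = 14.469763
C = V + |VC|·bis = (-41.3516,-14.1409)
T_A = V + ((C−V)·d_A)·d_A = V + 3.6048·d_A = (-28.1761,-18.9144)
T_B = V + ((C−V)·d_B)·d_B = V + 3.6048·d_B = (-32.1150,-24.6796)
sweep = 180° − θ = 28.8517°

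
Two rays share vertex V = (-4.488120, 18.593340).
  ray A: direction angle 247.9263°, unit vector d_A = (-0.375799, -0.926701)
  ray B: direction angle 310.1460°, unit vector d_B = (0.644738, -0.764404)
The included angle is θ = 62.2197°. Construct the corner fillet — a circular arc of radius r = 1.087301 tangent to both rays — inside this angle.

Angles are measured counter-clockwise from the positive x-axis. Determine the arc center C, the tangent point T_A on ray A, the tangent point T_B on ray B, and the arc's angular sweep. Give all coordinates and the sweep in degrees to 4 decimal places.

bisector direction at 279.0362° = (0.157058,-0.987589)
center distance |VC| = r/sin(θ/2) = 1.087301/sin(31.1099°) = 2.104397
C = V + |VC|·bis = (-4.1576,16.5151)
T_A = V + ((C−V)·d_A)·d_A = V + 1.8017·d_A = (-5.1652,16.9237)
T_B = V + ((C−V)·d_B)·d_B = V + 1.8017·d_B = (-3.3265,17.2161)
sweep = 180° − θ = 117.7803°

center=(-4.1576,16.5151) T_A=(-5.1652,16.9237) T_B=(-3.3265,17.2161) sweep=117.7803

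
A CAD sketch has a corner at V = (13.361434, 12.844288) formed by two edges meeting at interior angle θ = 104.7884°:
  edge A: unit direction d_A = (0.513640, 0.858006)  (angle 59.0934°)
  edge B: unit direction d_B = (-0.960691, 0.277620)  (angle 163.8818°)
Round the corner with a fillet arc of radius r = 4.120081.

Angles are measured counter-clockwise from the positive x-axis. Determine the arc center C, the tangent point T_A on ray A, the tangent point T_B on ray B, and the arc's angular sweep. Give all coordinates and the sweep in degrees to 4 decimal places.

center=(11.4564,17.6835) T_A=(14.9915,15.5672) T_B=(10.3126,13.7253) sweep=75.2116

bisector direction at 111.4876° = (-0.366300,0.930497)
center distance |VC| = r/sin(θ/2) = 4.120081/sin(52.3942°) = 5.200626
C = V + |VC|·bis = (11.4564,17.6835)
T_A = V + ((C−V)·d_A)·d_A = V + 3.1736·d_A = (14.9915,15.5672)
T_B = V + ((C−V)·d_B)·d_B = V + 3.1736·d_B = (10.3126,13.7253)
sweep = 180° − θ = 75.2116°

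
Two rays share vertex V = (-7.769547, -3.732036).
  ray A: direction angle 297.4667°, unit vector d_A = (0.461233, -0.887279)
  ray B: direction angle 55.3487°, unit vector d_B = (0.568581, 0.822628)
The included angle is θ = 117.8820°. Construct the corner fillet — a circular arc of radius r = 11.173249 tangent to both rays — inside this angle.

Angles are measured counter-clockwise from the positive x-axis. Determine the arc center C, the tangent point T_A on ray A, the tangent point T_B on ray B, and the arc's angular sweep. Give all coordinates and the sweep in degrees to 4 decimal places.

center=(5.2480,-4.5493) T_A=(-4.6658,-9.7027) T_B=(-3.9434,1.8036) sweep=62.1180

bisector direction at 356.4077° = (0.998035,-0.062656)
center distance |VC| = r/sin(θ/2) = 11.173249/sin(58.9410°) = 13.043163
C = V + |VC|·bis = (5.2480,-4.5493)
T_A = V + ((C−V)·d_A)·d_A = V + 6.7292·d_A = (-4.6658,-9.7027)
T_B = V + ((C−V)·d_B)·d_B = V + 6.7292·d_B = (-3.9434,1.8036)
sweep = 180° − θ = 62.1180°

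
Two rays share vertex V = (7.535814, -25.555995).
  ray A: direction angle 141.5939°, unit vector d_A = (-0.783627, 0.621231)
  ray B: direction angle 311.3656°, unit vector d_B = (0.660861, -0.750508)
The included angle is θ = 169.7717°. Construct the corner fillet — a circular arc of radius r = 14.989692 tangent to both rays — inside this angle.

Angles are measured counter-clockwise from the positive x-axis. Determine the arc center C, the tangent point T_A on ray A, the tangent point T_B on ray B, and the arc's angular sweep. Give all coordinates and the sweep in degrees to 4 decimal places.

bisector direction at 226.4797° = (-0.688611,-0.725131)
center distance |VC| = r/sin(θ/2) = 14.989692/sin(84.8859°) = 15.049603
C = V + |VC|·bis = (-2.8275,-36.4689)
T_A = V + ((C−V)·d_A)·d_A = V + 1.3415·d_A = (6.4846,-24.7226)
T_B = V + ((C−V)·d_B)·d_B = V + 1.3415·d_B = (8.4224,-26.5628)
sweep = 180° − θ = 10.2283°

center=(-2.8275,-36.4689) T_A=(6.4846,-24.7226) T_B=(8.4224,-26.5628) sweep=10.2283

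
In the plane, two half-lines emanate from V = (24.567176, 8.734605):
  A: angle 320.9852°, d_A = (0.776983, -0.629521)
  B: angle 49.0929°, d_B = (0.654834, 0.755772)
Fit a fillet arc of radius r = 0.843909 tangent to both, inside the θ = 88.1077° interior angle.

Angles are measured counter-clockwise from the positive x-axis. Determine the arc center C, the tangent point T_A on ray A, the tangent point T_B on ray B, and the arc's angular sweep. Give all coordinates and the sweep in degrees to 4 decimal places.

center=(25.7762,8.8412) T_A=(25.2449,8.1855) T_B=(25.1384,9.3938) sweep=91.8923

bisector direction at 5.0391° = (0.996135,0.087835)
center distance |VC| = r/sin(θ/2) = 0.843909/sin(44.0538°) = 1.213674
C = V + |VC|·bis = (25.7762,8.8412)
T_A = V + ((C−V)·d_A)·d_A = V + 0.8723·d_A = (25.2449,8.1855)
T_B = V + ((C−V)·d_B)·d_B = V + 0.8723·d_B = (25.1384,9.3938)
sweep = 180° − θ = 91.8923°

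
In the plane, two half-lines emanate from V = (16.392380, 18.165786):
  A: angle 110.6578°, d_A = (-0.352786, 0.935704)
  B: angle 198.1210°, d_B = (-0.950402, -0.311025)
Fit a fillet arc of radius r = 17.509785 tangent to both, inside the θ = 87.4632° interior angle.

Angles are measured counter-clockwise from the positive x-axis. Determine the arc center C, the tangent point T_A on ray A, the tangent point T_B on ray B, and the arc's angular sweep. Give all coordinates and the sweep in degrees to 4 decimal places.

center=(-6.4485,29.1145) T_A=(9.9354,35.2917) T_B=(-1.0026,12.4732) sweep=92.5368

bisector direction at 154.3894° = (-0.901753,0.432253)
center distance |VC| = r/sin(θ/2) = 17.509785/sin(43.7316°) = 25.329474
C = V + |VC|·bis = (-6.4485,29.1145)
T_A = V + ((C−V)·d_A)·d_A = V + 18.3027·d_A = (9.9354,35.2917)
T_B = V + ((C−V)·d_B)·d_B = V + 18.3027·d_B = (-1.0026,12.4732)
sweep = 180° − θ = 92.5368°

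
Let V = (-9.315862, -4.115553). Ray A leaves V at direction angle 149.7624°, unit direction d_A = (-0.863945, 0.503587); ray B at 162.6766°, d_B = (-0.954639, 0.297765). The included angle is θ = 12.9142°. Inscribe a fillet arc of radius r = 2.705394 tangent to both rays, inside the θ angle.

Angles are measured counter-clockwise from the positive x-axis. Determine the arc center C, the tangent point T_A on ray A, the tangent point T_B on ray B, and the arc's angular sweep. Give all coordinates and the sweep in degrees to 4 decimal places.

bisector direction at 156.2195° = (-0.915097,0.403234)
center distance |VC| = r/sin(θ/2) = 2.705394/sin(6.4571°) = 24.056661
C = V + |VC|·bis = (-31.3300,5.5849)
T_A = V + ((C−V)·d_A)·d_A = V + 23.9041·d_A = (-29.9676,7.9222)
T_B = V + ((C−V)·d_B)·d_B = V + 23.9041·d_B = (-32.1356,3.0022)
sweep = 180° − θ = 167.0858°

center=(-31.3300,5.5849) T_A=(-29.9676,7.9222) T_B=(-32.1356,3.0022) sweep=167.0858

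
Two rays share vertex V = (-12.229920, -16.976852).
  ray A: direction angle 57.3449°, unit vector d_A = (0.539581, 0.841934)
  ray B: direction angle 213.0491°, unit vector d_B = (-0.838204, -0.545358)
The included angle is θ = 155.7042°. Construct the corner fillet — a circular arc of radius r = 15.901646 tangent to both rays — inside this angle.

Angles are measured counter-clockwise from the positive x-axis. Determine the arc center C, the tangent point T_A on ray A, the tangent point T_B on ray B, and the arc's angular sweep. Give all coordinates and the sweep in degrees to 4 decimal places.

center=(-23.7711,-5.5148) T_A=(-10.3830,-14.0950) T_B=(-15.0990,-18.8436) sweep=24.2958

bisector direction at 135.1970° = (-0.709534,0.704671)
center distance |VC| = r/sin(θ/2) = 15.901646/sin(77.8521°) = 16.265877
C = V + |VC|·bis = (-23.7711,-5.5148)
T_A = V + ((C−V)·d_A)·d_A = V + 3.4229·d_A = (-10.3830,-14.0950)
T_B = V + ((C−V)·d_B)·d_B = V + 3.4229·d_B = (-15.0990,-18.8436)
sweep = 180° − θ = 24.2958°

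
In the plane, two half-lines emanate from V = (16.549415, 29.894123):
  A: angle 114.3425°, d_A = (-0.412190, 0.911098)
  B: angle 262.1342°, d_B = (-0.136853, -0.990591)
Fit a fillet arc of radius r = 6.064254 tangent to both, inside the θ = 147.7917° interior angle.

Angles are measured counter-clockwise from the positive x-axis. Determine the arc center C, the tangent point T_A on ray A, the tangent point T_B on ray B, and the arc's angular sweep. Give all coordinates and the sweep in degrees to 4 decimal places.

center=(10.3026,28.9897) T_A=(15.8277,31.4893) T_B=(16.3098,28.1598) sweep=32.2083

bisector direction at 188.2383° = (-0.989681,-0.143291)
center distance |VC| = r/sin(θ/2) = 6.064254/sin(73.8958°) = 6.311940
C = V + |VC|·bis = (10.3026,28.9897)
T_A = V + ((C−V)·d_A)·d_A = V + 1.7508·d_A = (15.8277,31.4893)
T_B = V + ((C−V)·d_B)·d_B = V + 1.7508·d_B = (16.3098,28.1598)
sweep = 180° − θ = 32.2083°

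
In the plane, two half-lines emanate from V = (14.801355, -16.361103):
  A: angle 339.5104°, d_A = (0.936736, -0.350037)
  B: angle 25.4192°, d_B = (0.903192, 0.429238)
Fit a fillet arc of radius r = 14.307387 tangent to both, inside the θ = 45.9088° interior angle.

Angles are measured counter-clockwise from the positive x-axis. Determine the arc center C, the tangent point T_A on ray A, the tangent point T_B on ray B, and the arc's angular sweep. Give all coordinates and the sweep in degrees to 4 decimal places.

bisector direction at 2.4648° = (0.999075,0.043006)
center distance |VC| = r/sin(θ/2) = 14.307387/sin(22.9544°) = 36.685758
C = V + |VC|·bis = (51.4532,-14.7834)
T_A = V + ((C−V)·d_A)·d_A = V + 33.7808·d_A = (46.4451,-28.1857)
T_B = V + ((C−V)·d_B)·d_B = V + 33.7808·d_B = (45.3119,-1.8611)
sweep = 180° − θ = 134.0912°

center=(51.4532,-14.7834) T_A=(46.4451,-28.1857) T_B=(45.3119,-1.8611) sweep=134.0912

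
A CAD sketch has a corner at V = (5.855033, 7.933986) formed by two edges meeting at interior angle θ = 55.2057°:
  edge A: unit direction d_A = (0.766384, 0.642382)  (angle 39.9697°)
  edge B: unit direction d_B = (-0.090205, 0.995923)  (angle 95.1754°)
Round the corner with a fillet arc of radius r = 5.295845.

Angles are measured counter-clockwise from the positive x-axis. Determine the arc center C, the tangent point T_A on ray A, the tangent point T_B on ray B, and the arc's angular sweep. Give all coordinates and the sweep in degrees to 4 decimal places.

center=(10.2156,18.4992) T_A=(13.6176,14.4405) T_B=(4.9414,18.0215) sweep=124.7943

bisector direction at 67.5726° = (0.381513,0.924363)
center distance |VC| = r/sin(θ/2) = 5.295845/sin(27.6029°) = 11.429714
C = V + |VC|·bis = (10.2156,18.4992)
T_A = V + ((C−V)·d_A)·d_A = V + 10.1288·d_A = (13.6176,14.4405)
T_B = V + ((C−V)·d_B)·d_B = V + 10.1288·d_B = (4.9414,18.0215)
sweep = 180° − θ = 124.7943°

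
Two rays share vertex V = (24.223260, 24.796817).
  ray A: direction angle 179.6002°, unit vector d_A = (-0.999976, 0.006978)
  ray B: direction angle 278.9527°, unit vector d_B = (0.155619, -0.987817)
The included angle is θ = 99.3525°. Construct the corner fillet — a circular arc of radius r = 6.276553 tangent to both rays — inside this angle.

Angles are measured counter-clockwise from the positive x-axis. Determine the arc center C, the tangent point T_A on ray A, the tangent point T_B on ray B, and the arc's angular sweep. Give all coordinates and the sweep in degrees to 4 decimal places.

center=(18.8522,18.5576) T_A=(18.8960,24.8340) T_B=(25.0523,19.5343) sweep=80.6475

bisector direction at 229.2764° = (-0.652410,-0.757866)
center distance |VC| = r/sin(θ/2) = 6.276553/sin(49.6763°) = 8.232623
C = V + |VC|·bis = (18.8522,18.5576)
T_A = V + ((C−V)·d_A)·d_A = V + 5.3274·d_A = (18.8960,24.8340)
T_B = V + ((C−V)·d_B)·d_B = V + 5.3274·d_B = (25.0523,19.5343)
sweep = 180° − θ = 80.6475°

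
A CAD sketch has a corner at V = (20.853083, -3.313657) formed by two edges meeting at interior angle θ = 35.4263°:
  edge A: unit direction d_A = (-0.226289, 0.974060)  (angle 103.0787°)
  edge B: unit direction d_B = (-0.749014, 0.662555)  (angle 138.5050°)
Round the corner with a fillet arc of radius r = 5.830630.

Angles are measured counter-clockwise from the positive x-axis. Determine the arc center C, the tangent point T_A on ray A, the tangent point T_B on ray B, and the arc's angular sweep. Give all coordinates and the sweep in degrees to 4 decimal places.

bisector direction at 120.7919° = (-0.511921,0.859033)
center distance |VC| = r/sin(θ/2) = 5.830630/sin(17.7131°) = 19.163837
C = V + |VC|·bis = (11.0427,13.1487)
T_A = V + ((C−V)·d_A)·d_A = V + 18.2553·d_A = (16.7221,14.4681)
T_B = V + ((C−V)·d_B)·d_B = V + 18.2553·d_B = (7.1796,8.7815)
sweep = 180° − θ = 144.5737°

center=(11.0427,13.1487) T_A=(16.7221,14.4681) T_B=(7.1796,8.7815) sweep=144.5737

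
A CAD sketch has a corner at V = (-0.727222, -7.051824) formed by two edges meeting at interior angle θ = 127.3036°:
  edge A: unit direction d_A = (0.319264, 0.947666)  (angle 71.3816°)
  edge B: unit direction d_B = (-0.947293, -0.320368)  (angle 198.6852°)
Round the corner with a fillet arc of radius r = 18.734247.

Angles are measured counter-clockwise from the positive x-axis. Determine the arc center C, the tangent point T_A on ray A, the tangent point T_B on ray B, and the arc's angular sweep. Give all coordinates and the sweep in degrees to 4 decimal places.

bisector direction at 135.0334° = (-0.707519,0.706694)
center distance |VC| = r/sin(θ/2) = 18.734247/sin(63.6518°) = 20.906112
C = V + |VC|·bis = (-15.5187,7.7224)
T_A = V + ((C−V)·d_A)·d_A = V + 9.2787·d_A = (2.2351,1.7412)
T_B = V + ((C−V)·d_B)·d_B = V + 9.2787·d_B = (-9.5168,-10.0244)
sweep = 180° − θ = 52.6964°

center=(-15.5187,7.7224) T_A=(2.2351,1.7412) T_B=(-9.5168,-10.0244) sweep=52.6964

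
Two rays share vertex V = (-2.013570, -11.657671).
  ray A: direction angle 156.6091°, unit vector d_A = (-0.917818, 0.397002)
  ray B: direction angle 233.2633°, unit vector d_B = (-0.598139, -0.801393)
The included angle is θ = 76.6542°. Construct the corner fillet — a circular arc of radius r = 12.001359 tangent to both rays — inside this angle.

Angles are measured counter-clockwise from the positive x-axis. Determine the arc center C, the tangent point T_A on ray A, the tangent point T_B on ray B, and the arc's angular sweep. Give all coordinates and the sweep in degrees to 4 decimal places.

bisector direction at 194.9362° = (-0.966213,-0.257743)
center distance |VC| = r/sin(θ/2) = 12.001359/sin(38.3271°) = 19.352344
C = V + |VC|·bis = (-20.7121,-16.6456)
T_A = V + ((C−V)·d_A)·d_A = V + 15.1816·d_A = (-15.9475,-5.6305)
T_B = V + ((C−V)·d_B)·d_B = V + 15.1816·d_B = (-11.0943,-23.8241)
sweep = 180° − θ = 103.3458°

center=(-20.7121,-16.6456) T_A=(-15.9475,-5.6305) T_B=(-11.0943,-23.8241) sweep=103.3458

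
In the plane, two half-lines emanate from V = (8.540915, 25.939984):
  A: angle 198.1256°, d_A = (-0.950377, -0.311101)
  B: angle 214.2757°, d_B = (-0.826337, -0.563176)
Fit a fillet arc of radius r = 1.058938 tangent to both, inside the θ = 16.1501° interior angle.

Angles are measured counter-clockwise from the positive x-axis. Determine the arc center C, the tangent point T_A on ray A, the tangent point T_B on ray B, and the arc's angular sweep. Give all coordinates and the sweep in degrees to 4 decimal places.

center=(1.7769,22.6116) T_A=(1.4475,23.6180) T_B=(2.3733,21.7366) sweep=163.8499

bisector direction at 206.2006° = (-0.897253,-0.441516)
center distance |VC| = r/sin(θ/2) = 1.058938/sin(8.0750°) = 7.538529
C = V + |VC|·bis = (1.7769,22.6116)
T_A = V + ((C−V)·d_A)·d_A = V + 7.4638·d_A = (1.4475,23.6180)
T_B = V + ((C−V)·d_B)·d_B = V + 7.4638·d_B = (2.3733,21.7366)
sweep = 180° − θ = 163.8499°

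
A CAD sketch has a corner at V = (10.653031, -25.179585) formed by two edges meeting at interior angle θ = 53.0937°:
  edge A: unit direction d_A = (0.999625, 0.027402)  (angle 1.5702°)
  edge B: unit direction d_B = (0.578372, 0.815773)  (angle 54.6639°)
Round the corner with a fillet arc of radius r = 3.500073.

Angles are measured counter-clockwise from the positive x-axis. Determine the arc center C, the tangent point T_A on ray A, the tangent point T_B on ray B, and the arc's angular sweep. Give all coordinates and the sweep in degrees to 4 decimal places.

center=(17.5602,-21.4889) T_A=(17.6561,-24.9876) T_B=(14.7049,-19.4645) sweep=126.9063

bisector direction at 28.1170° = (0.881987,0.471274)
center distance |VC| = r/sin(θ/2) = 3.500073/sin(26.5468°) = 7.831377
C = V + |VC|·bis = (17.5602,-21.4889)
T_A = V + ((C−V)·d_A)·d_A = V + 7.0057·d_A = (17.6561,-24.9876)
T_B = V + ((C−V)·d_B)·d_B = V + 7.0057·d_B = (14.7049,-19.4645)
sweep = 180° − θ = 126.9063°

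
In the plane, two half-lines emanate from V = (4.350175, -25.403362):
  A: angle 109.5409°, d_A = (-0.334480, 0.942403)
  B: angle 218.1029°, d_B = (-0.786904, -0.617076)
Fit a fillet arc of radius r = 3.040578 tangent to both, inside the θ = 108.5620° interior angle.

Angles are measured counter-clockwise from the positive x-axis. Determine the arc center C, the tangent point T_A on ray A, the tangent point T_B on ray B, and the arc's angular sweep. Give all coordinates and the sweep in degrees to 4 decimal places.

center=(0.7534,-24.3599) T_A=(3.6189,-23.3429) T_B=(2.6297,-26.7525) sweep=71.4380

bisector direction at 163.8219° = (-0.960400,0.278624)
center distance |VC| = r/sin(θ/2) = 3.040578/sin(54.2810°) = 3.745062
C = V + |VC|·bis = (0.7534,-24.3599)
T_A = V + ((C−V)·d_A)·d_A = V + 2.1864·d_A = (3.6189,-23.3429)
T_B = V + ((C−V)·d_B)·d_B = V + 2.1864·d_B = (2.6297,-26.7525)
sweep = 180° − θ = 71.4380°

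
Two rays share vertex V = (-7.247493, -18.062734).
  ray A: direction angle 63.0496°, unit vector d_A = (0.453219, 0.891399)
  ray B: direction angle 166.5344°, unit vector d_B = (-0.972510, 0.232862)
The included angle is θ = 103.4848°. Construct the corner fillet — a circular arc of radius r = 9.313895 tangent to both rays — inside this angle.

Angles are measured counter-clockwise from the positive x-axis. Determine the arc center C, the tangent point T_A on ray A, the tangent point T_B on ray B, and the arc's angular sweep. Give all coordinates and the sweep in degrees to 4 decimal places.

bisector direction at 114.7920° = (-0.419325,0.907836)
center distance |VC| = r/sin(θ/2) = 9.313895/sin(51.7424°) = 11.861287
C = V + |VC|·bis = (-12.2212,-7.2946)
T_A = V + ((C−V)·d_A)·d_A = V + 7.3445·d_A = (-3.9188,-11.5159)
T_B = V + ((C−V)·d_B)·d_B = V + 7.3445·d_B = (-14.3901,-16.3525)
sweep = 180° − θ = 76.5152°

center=(-12.2212,-7.2946) T_A=(-3.9188,-11.5159) T_B=(-14.3901,-16.3525) sweep=76.5152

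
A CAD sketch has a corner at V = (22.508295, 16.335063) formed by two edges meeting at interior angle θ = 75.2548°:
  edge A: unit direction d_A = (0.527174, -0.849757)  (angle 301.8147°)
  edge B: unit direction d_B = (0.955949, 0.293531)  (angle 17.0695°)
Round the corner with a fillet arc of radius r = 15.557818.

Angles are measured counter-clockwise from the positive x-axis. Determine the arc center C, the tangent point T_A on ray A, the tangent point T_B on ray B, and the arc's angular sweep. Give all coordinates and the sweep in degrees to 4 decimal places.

bisector direction at 339.4421° = (0.936318,-0.351154)
center distance |VC| = r/sin(θ/2) = 15.557818/sin(37.6274°) = 25.482730
C = V + |VC|·bis = (46.3682,7.3867)
T_A = V + ((C−V)·d_A)·d_A = V + 20.1823·d_A = (33.1479,-0.8150)
T_B = V + ((C−V)·d_B)·d_B = V + 20.1823·d_B = (41.8015,22.2592)
sweep = 180° − θ = 104.7452°

center=(46.3682,7.3867) T_A=(33.1479,-0.8150) T_B=(41.8015,22.2592) sweep=104.7452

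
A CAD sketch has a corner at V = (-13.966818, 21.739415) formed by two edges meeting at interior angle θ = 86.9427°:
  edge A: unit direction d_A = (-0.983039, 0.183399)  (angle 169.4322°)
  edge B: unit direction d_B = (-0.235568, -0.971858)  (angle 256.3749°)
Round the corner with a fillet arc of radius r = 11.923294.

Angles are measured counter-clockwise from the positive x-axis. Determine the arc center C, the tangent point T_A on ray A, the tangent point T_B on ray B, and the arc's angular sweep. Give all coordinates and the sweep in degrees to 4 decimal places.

bisector direction at 212.9035° = (-0.839586,-0.543226)
center distance |VC| = r/sin(θ/2) = 11.923294/sin(43.4714°) = 17.330576
C = V + |VC|·bis = (-28.5173,12.3250)
T_A = V + ((C−V)·d_A)·d_A = V + 12.5771·d_A = (-26.3306,24.0460)
T_B = V + ((C−V)·d_B)·d_B = V + 12.5771·d_B = (-16.9296,9.5162)
sweep = 180° − θ = 93.0573°

center=(-28.5173,12.3250) T_A=(-26.3306,24.0460) T_B=(-16.9296,9.5162) sweep=93.0573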